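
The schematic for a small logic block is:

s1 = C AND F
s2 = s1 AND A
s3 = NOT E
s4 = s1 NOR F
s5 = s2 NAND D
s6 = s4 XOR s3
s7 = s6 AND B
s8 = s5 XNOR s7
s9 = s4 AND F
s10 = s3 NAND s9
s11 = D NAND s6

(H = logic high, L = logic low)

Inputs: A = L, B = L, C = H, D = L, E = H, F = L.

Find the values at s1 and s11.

s1 = C AND F = H AND L = L
s3 = NOT E = NOT H = L
s4 = s1 NOR F = L NOR L = H
s6 = s4 XOR s3 = H XOR L = H
s11 = D NAND s6 = L NAND H = H

s1 = L, s11 = H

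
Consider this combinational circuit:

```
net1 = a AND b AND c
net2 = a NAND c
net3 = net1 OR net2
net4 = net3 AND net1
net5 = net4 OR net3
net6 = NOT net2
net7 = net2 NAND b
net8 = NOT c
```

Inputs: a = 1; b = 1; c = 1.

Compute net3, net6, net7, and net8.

net1 = a AND b AND c = 1 AND 1 AND 1 = 1
net2 = a NAND c = 1 NAND 1 = 0
net3 = net1 OR net2 = 1 OR 0 = 1
net6 = NOT net2 = NOT 0 = 1
net7 = net2 NAND b = 0 NAND 1 = 1
net8 = NOT c = NOT 1 = 0

net3 = 1  net6 = 1  net7 = 1  net8 = 0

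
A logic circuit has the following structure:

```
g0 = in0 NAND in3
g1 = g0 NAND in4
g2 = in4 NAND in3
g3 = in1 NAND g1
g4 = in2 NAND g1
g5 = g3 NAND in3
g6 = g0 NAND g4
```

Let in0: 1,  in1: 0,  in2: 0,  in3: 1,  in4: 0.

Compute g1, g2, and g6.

g0 = in0 NAND in3 = 1 NAND 1 = 0
g1 = g0 NAND in4 = 0 NAND 0 = 1
g2 = in4 NAND in3 = 0 NAND 1 = 1
g4 = in2 NAND g1 = 0 NAND 1 = 1
g6 = g0 NAND g4 = 0 NAND 1 = 1

g1 = 1  g2 = 1  g6 = 1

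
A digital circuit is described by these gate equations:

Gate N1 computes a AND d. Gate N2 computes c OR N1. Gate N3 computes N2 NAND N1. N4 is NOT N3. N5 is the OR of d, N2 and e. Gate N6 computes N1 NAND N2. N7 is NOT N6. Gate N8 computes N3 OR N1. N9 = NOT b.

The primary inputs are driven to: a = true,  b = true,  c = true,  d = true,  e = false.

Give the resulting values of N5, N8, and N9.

N1 = a AND d = true AND true = true
N2 = c OR N1 = true OR true = true
N3 = N2 NAND N1 = true NAND true = false
N5 = d OR N2 OR e = true OR true OR false = true
N8 = N3 OR N1 = false OR true = true
N9 = NOT b = NOT true = false

N5 = true  N8 = true  N9 = false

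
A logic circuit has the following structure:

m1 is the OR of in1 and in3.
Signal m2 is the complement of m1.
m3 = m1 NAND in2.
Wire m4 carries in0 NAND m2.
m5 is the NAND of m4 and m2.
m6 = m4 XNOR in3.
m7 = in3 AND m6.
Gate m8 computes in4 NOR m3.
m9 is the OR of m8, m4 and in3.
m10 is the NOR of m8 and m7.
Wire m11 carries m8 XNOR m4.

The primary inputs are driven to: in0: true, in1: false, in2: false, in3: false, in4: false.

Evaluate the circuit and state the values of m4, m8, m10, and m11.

m4 = false, m8 = false, m10 = true, m11 = true

m1 = in1 OR in3 = false OR false = false
m2 = NOT m1 = NOT false = true
m3 = m1 NAND in2 = false NAND false = true
m4 = in0 NAND m2 = true NAND true = false
m6 = m4 XNOR in3 = false XNOR false = true
m7 = in3 AND m6 = false AND true = false
m8 = in4 NOR m3 = false NOR true = false
m10 = m8 NOR m7 = false NOR false = true
m11 = m8 XNOR m4 = false XNOR false = true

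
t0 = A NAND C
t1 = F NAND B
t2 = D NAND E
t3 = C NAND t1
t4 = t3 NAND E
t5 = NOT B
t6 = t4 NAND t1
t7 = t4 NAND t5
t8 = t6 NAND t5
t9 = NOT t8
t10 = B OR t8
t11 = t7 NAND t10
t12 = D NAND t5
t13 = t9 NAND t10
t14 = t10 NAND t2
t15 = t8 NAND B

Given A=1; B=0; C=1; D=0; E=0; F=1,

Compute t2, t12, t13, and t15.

t1 = F NAND B = 1 NAND 0 = 1
t2 = D NAND E = 0 NAND 0 = 1
t3 = C NAND t1 = 1 NAND 1 = 0
t4 = t3 NAND E = 0 NAND 0 = 1
t5 = NOT B = NOT 0 = 1
t6 = t4 NAND t1 = 1 NAND 1 = 0
t8 = t6 NAND t5 = 0 NAND 1 = 1
t9 = NOT t8 = NOT 1 = 0
t10 = B OR t8 = 0 OR 1 = 1
t12 = D NAND t5 = 0 NAND 1 = 1
t13 = t9 NAND t10 = 0 NAND 1 = 1
t15 = t8 NAND B = 1 NAND 0 = 1

t2 = 1  t12 = 1  t13 = 1  t15 = 1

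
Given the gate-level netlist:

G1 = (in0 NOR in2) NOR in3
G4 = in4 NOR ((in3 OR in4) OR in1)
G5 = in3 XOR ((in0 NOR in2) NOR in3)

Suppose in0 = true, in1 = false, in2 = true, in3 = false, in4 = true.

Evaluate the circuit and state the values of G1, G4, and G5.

G1 = true  G4 = false  G5 = true

G1 = (true NOR true) NOR false = true
G4 = true NOR ((false OR true) OR false) = false
G5 = false XOR ((true NOR true) NOR false) = true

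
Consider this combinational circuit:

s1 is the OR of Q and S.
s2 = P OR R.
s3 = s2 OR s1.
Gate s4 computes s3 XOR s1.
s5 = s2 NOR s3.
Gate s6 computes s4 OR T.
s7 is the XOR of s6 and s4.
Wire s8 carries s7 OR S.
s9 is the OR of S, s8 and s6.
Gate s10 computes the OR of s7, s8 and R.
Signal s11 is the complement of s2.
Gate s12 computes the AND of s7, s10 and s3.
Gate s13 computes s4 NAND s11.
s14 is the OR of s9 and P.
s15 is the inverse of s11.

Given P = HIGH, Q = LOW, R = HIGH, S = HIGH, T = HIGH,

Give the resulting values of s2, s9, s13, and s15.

s1 = Q OR S = LOW OR HIGH = HIGH
s2 = P OR R = HIGH OR HIGH = HIGH
s3 = s2 OR s1 = HIGH OR HIGH = HIGH
s4 = s3 XOR s1 = HIGH XOR HIGH = LOW
s6 = s4 OR T = LOW OR HIGH = HIGH
s7 = s6 XOR s4 = HIGH XOR LOW = HIGH
s8 = s7 OR S = HIGH OR HIGH = HIGH
s9 = S OR s8 OR s6 = HIGH OR HIGH OR HIGH = HIGH
s11 = NOT s2 = NOT HIGH = LOW
s13 = s4 NAND s11 = LOW NAND LOW = HIGH
s15 = NOT s11 = NOT LOW = HIGH

s2 = HIGH  s9 = HIGH  s13 = HIGH  s15 = HIGH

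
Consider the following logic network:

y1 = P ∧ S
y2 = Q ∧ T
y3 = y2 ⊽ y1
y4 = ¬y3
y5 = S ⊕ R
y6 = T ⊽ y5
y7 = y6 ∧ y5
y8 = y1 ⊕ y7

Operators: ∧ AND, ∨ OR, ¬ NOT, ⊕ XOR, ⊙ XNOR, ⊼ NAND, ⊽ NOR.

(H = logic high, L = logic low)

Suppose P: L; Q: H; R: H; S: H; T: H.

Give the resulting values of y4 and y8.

y4 = H  y8 = L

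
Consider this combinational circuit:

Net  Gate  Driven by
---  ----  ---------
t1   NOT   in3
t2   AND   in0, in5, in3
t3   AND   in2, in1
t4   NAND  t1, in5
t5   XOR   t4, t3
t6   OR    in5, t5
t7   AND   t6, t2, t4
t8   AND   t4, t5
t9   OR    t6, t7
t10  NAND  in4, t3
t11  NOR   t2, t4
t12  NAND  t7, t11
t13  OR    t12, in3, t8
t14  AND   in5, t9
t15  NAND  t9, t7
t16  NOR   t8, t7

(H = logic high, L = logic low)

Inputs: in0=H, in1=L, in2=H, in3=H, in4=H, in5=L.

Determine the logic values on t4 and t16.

t1 = NOT in3 = NOT H = L
t2 = in0 AND in5 AND in3 = H AND L AND H = L
t3 = in2 AND in1 = H AND L = L
t4 = t1 NAND in5 = L NAND L = H
t5 = t4 XOR t3 = H XOR L = H
t6 = in5 OR t5 = L OR H = H
t7 = t6 AND t2 AND t4 = H AND L AND H = L
t8 = t4 AND t5 = H AND H = H
t16 = t8 NOR t7 = H NOR L = L

t4 = H, t16 = L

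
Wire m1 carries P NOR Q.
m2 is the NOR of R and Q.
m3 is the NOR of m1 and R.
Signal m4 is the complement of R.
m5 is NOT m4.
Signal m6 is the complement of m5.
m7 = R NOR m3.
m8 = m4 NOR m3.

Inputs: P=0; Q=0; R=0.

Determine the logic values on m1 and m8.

m1 = 1, m8 = 0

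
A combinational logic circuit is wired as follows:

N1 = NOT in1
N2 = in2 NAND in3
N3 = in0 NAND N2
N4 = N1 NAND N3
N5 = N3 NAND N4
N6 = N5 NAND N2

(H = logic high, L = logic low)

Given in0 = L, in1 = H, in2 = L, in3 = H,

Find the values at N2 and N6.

N1 = NOT in1 = NOT H = L
N2 = in2 NAND in3 = L NAND H = H
N3 = in0 NAND N2 = L NAND H = H
N4 = N1 NAND N3 = L NAND H = H
N5 = N3 NAND N4 = H NAND H = L
N6 = N5 NAND N2 = L NAND H = H

N2 = H; N6 = H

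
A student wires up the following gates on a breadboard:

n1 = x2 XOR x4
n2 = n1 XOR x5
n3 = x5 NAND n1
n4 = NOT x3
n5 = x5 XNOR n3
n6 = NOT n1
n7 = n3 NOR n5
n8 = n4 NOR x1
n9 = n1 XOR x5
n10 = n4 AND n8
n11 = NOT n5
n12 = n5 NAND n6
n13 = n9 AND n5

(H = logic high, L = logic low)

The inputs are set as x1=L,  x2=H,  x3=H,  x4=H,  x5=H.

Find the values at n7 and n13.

n1 = x2 XOR x4 = H XOR H = L
n3 = x5 NAND n1 = H NAND L = H
n5 = x5 XNOR n3 = H XNOR H = H
n7 = n3 NOR n5 = H NOR H = L
n9 = n1 XOR x5 = L XOR H = H
n13 = n9 AND n5 = H AND H = H

n7 = L  n13 = H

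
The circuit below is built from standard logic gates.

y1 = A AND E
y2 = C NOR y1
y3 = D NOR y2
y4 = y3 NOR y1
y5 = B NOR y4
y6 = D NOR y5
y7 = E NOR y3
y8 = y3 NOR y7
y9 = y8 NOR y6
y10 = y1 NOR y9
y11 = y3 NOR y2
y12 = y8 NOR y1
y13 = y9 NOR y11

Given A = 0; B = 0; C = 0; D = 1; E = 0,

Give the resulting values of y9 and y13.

y9 = 1, y13 = 0

y1 = A AND E = 0 AND 0 = 0
y2 = C NOR y1 = 0 NOR 0 = 1
y3 = D NOR y2 = 1 NOR 1 = 0
y4 = y3 NOR y1 = 0 NOR 0 = 1
y5 = B NOR y4 = 0 NOR 1 = 0
y6 = D NOR y5 = 1 NOR 0 = 0
y7 = E NOR y3 = 0 NOR 0 = 1
y8 = y3 NOR y7 = 0 NOR 1 = 0
y9 = y8 NOR y6 = 0 NOR 0 = 1
y11 = y3 NOR y2 = 0 NOR 1 = 0
y13 = y9 NOR y11 = 1 NOR 0 = 0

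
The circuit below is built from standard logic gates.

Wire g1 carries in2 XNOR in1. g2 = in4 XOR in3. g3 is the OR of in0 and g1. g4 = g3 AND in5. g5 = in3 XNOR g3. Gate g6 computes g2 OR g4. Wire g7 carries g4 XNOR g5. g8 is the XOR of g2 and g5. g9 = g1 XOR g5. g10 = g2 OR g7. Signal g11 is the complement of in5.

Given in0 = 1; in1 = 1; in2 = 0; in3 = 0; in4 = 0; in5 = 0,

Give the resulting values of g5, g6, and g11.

g1 = in2 XNOR in1 = 0 XNOR 1 = 0
g2 = in4 XOR in3 = 0 XOR 0 = 0
g3 = in0 OR g1 = 1 OR 0 = 1
g4 = g3 AND in5 = 1 AND 0 = 0
g5 = in3 XNOR g3 = 0 XNOR 1 = 0
g6 = g2 OR g4 = 0 OR 0 = 0
g11 = NOT in5 = NOT 0 = 1

g5 = 0, g6 = 0, g11 = 1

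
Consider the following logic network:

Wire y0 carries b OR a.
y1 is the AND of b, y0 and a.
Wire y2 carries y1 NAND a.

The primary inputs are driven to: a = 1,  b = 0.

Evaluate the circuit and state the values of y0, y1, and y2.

y0 = 1  y1 = 0  y2 = 1

y0 = b OR a = 0 OR 1 = 1
y1 = b AND y0 AND a = 0 AND 1 AND 1 = 0
y2 = y1 NAND a = 0 NAND 1 = 1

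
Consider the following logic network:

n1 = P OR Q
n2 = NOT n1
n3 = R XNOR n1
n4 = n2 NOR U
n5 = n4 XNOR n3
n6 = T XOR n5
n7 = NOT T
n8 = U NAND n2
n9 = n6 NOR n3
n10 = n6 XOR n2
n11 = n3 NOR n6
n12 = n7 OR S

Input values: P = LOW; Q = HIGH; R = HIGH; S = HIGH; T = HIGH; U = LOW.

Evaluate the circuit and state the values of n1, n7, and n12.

n1 = P OR Q = LOW OR HIGH = HIGH
n7 = NOT T = NOT HIGH = LOW
n12 = n7 OR S = LOW OR HIGH = HIGH

n1 = HIGH, n7 = LOW, n12 = HIGH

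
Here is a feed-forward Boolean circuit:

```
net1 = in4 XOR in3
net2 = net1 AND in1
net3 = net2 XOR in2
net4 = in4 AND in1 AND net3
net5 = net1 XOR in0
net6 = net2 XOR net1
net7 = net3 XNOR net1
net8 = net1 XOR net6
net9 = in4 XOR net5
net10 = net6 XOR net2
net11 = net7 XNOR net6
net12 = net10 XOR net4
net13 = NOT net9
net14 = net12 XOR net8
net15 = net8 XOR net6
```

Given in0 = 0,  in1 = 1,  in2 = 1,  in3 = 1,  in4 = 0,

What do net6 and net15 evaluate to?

net6 = 0  net15 = 1

net1 = in4 XOR in3 = 0 XOR 1 = 1
net2 = net1 AND in1 = 1 AND 1 = 1
net6 = net2 XOR net1 = 1 XOR 1 = 0
net8 = net1 XOR net6 = 1 XOR 0 = 1
net15 = net8 XOR net6 = 1 XOR 0 = 1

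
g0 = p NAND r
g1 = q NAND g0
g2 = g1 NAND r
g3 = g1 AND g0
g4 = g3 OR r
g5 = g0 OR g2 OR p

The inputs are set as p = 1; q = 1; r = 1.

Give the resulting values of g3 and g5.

g0 = p NAND r = 1 NAND 1 = 0
g1 = q NAND g0 = 1 NAND 0 = 1
g2 = g1 NAND r = 1 NAND 1 = 0
g3 = g1 AND g0 = 1 AND 0 = 0
g5 = g0 OR g2 OR p = 0 OR 0 OR 1 = 1

g3 = 0; g5 = 1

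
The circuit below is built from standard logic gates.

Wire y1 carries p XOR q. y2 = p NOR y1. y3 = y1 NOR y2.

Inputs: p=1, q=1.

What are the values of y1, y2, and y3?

y1 = 0, y2 = 0, y3 = 1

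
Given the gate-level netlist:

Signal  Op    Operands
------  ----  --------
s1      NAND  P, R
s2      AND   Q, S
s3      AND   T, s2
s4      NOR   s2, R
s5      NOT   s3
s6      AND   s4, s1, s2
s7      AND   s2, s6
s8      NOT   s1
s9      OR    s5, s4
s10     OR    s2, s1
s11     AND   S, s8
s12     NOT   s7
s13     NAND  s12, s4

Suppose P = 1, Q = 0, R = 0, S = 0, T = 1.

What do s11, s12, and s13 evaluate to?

s1 = P NAND R = 1 NAND 0 = 1
s2 = Q AND S = 0 AND 0 = 0
s4 = s2 NOR R = 0 NOR 0 = 1
s6 = s4 AND s1 AND s2 = 1 AND 1 AND 0 = 0
s7 = s2 AND s6 = 0 AND 0 = 0
s8 = NOT s1 = NOT 1 = 0
s11 = S AND s8 = 0 AND 0 = 0
s12 = NOT s7 = NOT 0 = 1
s13 = s12 NAND s4 = 1 NAND 1 = 0

s11 = 0, s12 = 1, s13 = 0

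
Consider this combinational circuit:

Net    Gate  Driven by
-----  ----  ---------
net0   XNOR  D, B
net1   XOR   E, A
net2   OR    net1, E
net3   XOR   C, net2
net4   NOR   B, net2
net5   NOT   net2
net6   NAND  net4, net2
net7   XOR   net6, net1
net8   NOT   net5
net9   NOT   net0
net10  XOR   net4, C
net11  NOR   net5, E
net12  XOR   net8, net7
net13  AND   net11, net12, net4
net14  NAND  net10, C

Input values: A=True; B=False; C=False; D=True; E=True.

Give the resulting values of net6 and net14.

net6 = True  net14 = True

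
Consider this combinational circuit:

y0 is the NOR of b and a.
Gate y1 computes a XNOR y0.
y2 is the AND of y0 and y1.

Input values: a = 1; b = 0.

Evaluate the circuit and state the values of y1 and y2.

y1 = 0, y2 = 0

y0 = b NOR a = 0 NOR 1 = 0
y1 = a XNOR y0 = 1 XNOR 0 = 0
y2 = y0 AND y1 = 0 AND 0 = 0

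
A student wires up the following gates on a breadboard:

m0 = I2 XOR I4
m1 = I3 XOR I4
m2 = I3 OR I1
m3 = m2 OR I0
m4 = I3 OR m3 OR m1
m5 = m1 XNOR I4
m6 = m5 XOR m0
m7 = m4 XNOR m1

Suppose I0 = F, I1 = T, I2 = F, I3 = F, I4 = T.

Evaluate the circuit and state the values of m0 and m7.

m0 = I2 XOR I4 = F XOR T = T
m1 = I3 XOR I4 = F XOR T = T
m2 = I3 OR I1 = F OR T = T
m3 = m2 OR I0 = T OR F = T
m4 = I3 OR m3 OR m1 = F OR T OR T = T
m7 = m4 XNOR m1 = T XNOR T = T

m0 = T  m7 = T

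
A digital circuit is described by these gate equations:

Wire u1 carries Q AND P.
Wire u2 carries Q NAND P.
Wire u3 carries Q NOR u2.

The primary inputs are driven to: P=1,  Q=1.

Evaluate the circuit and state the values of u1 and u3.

u1 = 1, u3 = 0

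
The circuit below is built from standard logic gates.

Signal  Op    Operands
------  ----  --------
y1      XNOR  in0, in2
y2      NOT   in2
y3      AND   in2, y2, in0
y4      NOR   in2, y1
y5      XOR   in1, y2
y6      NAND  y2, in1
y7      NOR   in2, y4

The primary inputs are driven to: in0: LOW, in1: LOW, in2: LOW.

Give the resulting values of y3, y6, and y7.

y3 = LOW, y6 = HIGH, y7 = HIGH

y1 = in0 XNOR in2 = LOW XNOR LOW = HIGH
y2 = NOT in2 = NOT LOW = HIGH
y3 = in2 AND y2 AND in0 = LOW AND HIGH AND LOW = LOW
y4 = in2 NOR y1 = LOW NOR HIGH = LOW
y6 = y2 NAND in1 = HIGH NAND LOW = HIGH
y7 = in2 NOR y4 = LOW NOR LOW = HIGH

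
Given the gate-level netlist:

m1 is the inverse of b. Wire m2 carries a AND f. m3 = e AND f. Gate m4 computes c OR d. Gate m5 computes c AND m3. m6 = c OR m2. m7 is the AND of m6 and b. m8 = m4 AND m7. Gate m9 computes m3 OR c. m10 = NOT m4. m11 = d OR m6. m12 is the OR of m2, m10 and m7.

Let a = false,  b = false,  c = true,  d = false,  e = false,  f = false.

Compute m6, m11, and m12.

m6 = true, m11 = true, m12 = false

m2 = a AND f = false AND false = false
m4 = c OR d = true OR false = true
m6 = c OR m2 = true OR false = true
m7 = m6 AND b = true AND false = false
m10 = NOT m4 = NOT true = false
m11 = d OR m6 = false OR true = true
m12 = m2 OR m10 OR m7 = false OR false OR false = false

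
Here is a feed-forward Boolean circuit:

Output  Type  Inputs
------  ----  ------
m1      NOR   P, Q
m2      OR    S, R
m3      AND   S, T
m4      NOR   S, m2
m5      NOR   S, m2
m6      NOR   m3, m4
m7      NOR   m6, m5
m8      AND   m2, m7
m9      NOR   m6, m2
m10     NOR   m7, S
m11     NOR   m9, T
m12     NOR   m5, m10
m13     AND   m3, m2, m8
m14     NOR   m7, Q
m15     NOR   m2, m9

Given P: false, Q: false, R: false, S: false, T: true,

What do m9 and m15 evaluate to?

m9 = true, m15 = false

m2 = S OR R = false OR false = false
m3 = S AND T = false AND true = false
m4 = S NOR m2 = false NOR false = true
m6 = m3 NOR m4 = false NOR true = false
m9 = m6 NOR m2 = false NOR false = true
m15 = m2 NOR m9 = false NOR true = false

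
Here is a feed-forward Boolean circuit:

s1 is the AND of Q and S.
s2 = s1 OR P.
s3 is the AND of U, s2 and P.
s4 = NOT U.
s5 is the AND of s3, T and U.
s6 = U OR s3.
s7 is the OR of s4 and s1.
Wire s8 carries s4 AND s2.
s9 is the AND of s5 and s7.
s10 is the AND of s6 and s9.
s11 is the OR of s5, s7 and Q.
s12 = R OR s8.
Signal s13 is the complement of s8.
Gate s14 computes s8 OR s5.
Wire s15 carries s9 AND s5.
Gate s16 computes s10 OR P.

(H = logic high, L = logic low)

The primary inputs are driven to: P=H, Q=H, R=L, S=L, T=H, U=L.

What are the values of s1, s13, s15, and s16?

s1 = Q AND S = H AND L = L
s2 = s1 OR P = L OR H = H
s3 = U AND s2 AND P = L AND H AND H = L
s4 = NOT U = NOT L = H
s5 = s3 AND T AND U = L AND H AND L = L
s6 = U OR s3 = L OR L = L
s7 = s4 OR s1 = H OR L = H
s8 = s4 AND s2 = H AND H = H
s9 = s5 AND s7 = L AND H = L
s10 = s6 AND s9 = L AND L = L
s13 = NOT s8 = NOT H = L
s15 = s9 AND s5 = L AND L = L
s16 = s10 OR P = L OR H = H

s1 = L; s13 = L; s15 = L; s16 = H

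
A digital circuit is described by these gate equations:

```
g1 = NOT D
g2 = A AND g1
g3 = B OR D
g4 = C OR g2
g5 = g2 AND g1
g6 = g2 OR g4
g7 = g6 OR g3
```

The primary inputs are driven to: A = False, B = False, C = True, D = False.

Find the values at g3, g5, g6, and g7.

g3 = False  g5 = False  g6 = True  g7 = True

g1 = NOT D = NOT False = True
g2 = A AND g1 = False AND True = False
g3 = B OR D = False OR False = False
g4 = C OR g2 = True OR False = True
g5 = g2 AND g1 = False AND True = False
g6 = g2 OR g4 = False OR True = True
g7 = g6 OR g3 = True OR False = True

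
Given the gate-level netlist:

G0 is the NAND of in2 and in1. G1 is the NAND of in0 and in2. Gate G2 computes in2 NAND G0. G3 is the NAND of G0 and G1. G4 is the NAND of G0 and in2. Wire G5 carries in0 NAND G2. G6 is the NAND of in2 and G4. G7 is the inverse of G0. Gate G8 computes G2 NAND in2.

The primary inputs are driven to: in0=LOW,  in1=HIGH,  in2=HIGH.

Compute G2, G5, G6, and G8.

G2 = HIGH  G5 = HIGH  G6 = LOW  G8 = LOW

G0 = in2 NAND in1 = HIGH NAND HIGH = LOW
G2 = in2 NAND G0 = HIGH NAND LOW = HIGH
G4 = G0 NAND in2 = LOW NAND HIGH = HIGH
G5 = in0 NAND G2 = LOW NAND HIGH = HIGH
G6 = in2 NAND G4 = HIGH NAND HIGH = LOW
G8 = G2 NAND in2 = HIGH NAND HIGH = LOW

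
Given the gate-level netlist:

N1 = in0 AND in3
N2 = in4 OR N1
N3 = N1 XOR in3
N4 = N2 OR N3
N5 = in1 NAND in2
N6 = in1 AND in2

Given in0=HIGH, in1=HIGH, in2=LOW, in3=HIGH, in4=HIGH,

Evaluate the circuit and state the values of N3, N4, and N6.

N3 = LOW  N4 = HIGH  N6 = LOW

N1 = in0 AND in3 = HIGH AND HIGH = HIGH
N2 = in4 OR N1 = HIGH OR HIGH = HIGH
N3 = N1 XOR in3 = HIGH XOR HIGH = LOW
N4 = N2 OR N3 = HIGH OR LOW = HIGH
N6 = in1 AND in2 = HIGH AND LOW = LOW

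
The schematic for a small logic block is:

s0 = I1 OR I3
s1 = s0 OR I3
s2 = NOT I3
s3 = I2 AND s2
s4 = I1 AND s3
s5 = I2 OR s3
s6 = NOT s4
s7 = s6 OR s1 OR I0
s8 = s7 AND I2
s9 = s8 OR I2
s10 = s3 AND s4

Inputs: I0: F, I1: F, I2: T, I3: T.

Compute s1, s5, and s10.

s1 = T, s5 = T, s10 = F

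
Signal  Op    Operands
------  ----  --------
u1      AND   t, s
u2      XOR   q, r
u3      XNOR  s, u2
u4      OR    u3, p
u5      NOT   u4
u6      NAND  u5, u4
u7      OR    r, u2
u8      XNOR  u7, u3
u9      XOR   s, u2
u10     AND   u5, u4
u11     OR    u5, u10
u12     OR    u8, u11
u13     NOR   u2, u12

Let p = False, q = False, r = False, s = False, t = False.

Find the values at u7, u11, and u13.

u2 = q XOR r = False XOR False = False
u3 = s XNOR u2 = False XNOR False = True
u4 = u3 OR p = True OR False = True
u5 = NOT u4 = NOT True = False
u7 = r OR u2 = False OR False = False
u8 = u7 XNOR u3 = False XNOR True = False
u10 = u5 AND u4 = False AND True = False
u11 = u5 OR u10 = False OR False = False
u12 = u8 OR u11 = False OR False = False
u13 = u2 NOR u12 = False NOR False = True

u7 = False, u11 = False, u13 = True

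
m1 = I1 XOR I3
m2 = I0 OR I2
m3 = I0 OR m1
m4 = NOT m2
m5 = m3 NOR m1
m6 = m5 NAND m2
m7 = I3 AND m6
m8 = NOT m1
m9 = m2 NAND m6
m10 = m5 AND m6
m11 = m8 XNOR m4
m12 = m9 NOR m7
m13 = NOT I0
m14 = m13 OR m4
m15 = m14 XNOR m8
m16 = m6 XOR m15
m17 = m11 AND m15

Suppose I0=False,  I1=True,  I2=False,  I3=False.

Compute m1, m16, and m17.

m1 = I1 XOR I3 = True XOR False = True
m2 = I0 OR I2 = False OR False = False
m3 = I0 OR m1 = False OR True = True
m4 = NOT m2 = NOT False = True
m5 = m3 NOR m1 = True NOR True = False
m6 = m5 NAND m2 = False NAND False = True
m8 = NOT m1 = NOT True = False
m11 = m8 XNOR m4 = False XNOR True = False
m13 = NOT I0 = NOT False = True
m14 = m13 OR m4 = True OR True = True
m15 = m14 XNOR m8 = True XNOR False = False
m16 = m6 XOR m15 = True XOR False = True
m17 = m11 AND m15 = False AND False = False

m1 = True; m16 = True; m17 = False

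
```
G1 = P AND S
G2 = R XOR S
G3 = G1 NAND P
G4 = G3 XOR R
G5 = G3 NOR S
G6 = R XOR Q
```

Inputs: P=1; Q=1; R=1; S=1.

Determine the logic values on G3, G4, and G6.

G1 = P AND S = 1 AND 1 = 1
G3 = G1 NAND P = 1 NAND 1 = 0
G4 = G3 XOR R = 0 XOR 1 = 1
G6 = R XOR Q = 1 XOR 1 = 0

G3 = 0, G4 = 1, G6 = 0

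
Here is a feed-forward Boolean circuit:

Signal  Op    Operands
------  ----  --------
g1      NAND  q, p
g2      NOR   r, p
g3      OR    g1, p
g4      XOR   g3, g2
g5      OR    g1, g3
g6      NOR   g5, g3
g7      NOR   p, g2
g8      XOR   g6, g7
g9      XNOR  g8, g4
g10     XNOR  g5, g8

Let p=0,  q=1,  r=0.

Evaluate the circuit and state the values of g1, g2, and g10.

g1 = 1  g2 = 1  g10 = 0

g1 = q NAND p = 1 NAND 0 = 1
g2 = r NOR p = 0 NOR 0 = 1
g3 = g1 OR p = 1 OR 0 = 1
g5 = g1 OR g3 = 1 OR 1 = 1
g6 = g5 NOR g3 = 1 NOR 1 = 0
g7 = p NOR g2 = 0 NOR 1 = 0
g8 = g6 XOR g7 = 0 XOR 0 = 0
g10 = g5 XNOR g8 = 1 XNOR 0 = 0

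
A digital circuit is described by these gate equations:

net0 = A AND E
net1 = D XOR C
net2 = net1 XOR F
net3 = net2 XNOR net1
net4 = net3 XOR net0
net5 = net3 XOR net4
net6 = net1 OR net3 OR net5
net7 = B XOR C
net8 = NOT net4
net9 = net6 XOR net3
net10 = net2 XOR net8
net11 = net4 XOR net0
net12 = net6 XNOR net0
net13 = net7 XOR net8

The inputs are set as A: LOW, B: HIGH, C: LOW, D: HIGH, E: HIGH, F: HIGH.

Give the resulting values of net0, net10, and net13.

net0 = A AND E = LOW AND HIGH = LOW
net1 = D XOR C = HIGH XOR LOW = HIGH
net2 = net1 XOR F = HIGH XOR HIGH = LOW
net3 = net2 XNOR net1 = LOW XNOR HIGH = LOW
net4 = net3 XOR net0 = LOW XOR LOW = LOW
net7 = B XOR C = HIGH XOR LOW = HIGH
net8 = NOT net4 = NOT LOW = HIGH
net10 = net2 XOR net8 = LOW XOR HIGH = HIGH
net13 = net7 XOR net8 = HIGH XOR HIGH = LOW

net0 = LOW; net10 = HIGH; net13 = LOW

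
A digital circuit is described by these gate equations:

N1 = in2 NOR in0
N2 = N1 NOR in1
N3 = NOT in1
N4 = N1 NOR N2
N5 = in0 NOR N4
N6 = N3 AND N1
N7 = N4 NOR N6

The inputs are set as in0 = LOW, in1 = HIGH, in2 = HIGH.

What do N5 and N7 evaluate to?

N5 = LOW; N7 = LOW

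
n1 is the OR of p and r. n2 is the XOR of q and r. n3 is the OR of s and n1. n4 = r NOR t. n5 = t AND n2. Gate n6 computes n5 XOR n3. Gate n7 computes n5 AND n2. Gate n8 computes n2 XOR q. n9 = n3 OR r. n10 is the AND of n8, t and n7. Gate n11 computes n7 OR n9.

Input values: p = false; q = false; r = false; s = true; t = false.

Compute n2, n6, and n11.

n2 = false, n6 = true, n11 = true

n1 = p OR r = false OR false = false
n2 = q XOR r = false XOR false = false
n3 = s OR n1 = true OR false = true
n5 = t AND n2 = false AND false = false
n6 = n5 XOR n3 = false XOR true = true
n7 = n5 AND n2 = false AND false = false
n9 = n3 OR r = true OR false = true
n11 = n7 OR n9 = false OR true = true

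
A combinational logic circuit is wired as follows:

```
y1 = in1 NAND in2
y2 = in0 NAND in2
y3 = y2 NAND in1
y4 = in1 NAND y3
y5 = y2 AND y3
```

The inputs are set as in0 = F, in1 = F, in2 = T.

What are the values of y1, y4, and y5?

y1 = T; y4 = T; y5 = T

y1 = in1 NAND in2 = F NAND T = T
y2 = in0 NAND in2 = F NAND T = T
y3 = y2 NAND in1 = T NAND F = T
y4 = in1 NAND y3 = F NAND T = T
y5 = y2 AND y3 = T AND T = T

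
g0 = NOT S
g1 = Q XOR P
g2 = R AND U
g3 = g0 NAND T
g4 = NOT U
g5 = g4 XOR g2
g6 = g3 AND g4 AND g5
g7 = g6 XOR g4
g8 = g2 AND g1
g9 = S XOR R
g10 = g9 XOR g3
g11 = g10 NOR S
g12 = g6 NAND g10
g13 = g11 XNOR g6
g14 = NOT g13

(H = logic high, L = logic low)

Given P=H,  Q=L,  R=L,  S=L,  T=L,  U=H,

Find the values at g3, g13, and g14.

g3 = H, g13 = H, g14 = L

g0 = NOT S = NOT L = H
g2 = R AND U = L AND H = L
g3 = g0 NAND T = H NAND L = H
g4 = NOT U = NOT H = L
g5 = g4 XOR g2 = L XOR L = L
g6 = g3 AND g4 AND g5 = H AND L AND L = L
g9 = S XOR R = L XOR L = L
g10 = g9 XOR g3 = L XOR H = H
g11 = g10 NOR S = H NOR L = L
g13 = g11 XNOR g6 = L XNOR L = H
g14 = NOT g13 = NOT H = L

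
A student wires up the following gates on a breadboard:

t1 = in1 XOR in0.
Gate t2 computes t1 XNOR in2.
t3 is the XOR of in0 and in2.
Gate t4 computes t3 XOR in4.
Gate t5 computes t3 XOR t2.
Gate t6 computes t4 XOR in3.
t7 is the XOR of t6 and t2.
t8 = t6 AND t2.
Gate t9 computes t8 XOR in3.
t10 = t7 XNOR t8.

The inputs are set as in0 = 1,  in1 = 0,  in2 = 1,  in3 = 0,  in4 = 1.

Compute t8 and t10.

t8 = 1, t10 = 0

t1 = in1 XOR in0 = 0 XOR 1 = 1
t2 = t1 XNOR in2 = 1 XNOR 1 = 1
t3 = in0 XOR in2 = 1 XOR 1 = 0
t4 = t3 XOR in4 = 0 XOR 1 = 1
t6 = t4 XOR in3 = 1 XOR 0 = 1
t7 = t6 XOR t2 = 1 XOR 1 = 0
t8 = t6 AND t2 = 1 AND 1 = 1
t10 = t7 XNOR t8 = 0 XNOR 1 = 0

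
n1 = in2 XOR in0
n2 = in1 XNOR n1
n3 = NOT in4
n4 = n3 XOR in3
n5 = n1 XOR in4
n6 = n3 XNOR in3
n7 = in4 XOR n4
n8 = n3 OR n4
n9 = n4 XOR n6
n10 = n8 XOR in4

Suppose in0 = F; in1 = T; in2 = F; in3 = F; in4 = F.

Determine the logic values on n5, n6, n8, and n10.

n1 = in2 XOR in0 = F XOR F = F
n3 = NOT in4 = NOT F = T
n4 = n3 XOR in3 = T XOR F = T
n5 = n1 XOR in4 = F XOR F = F
n6 = n3 XNOR in3 = T XNOR F = F
n8 = n3 OR n4 = T OR T = T
n10 = n8 XOR in4 = T XOR F = T

n5 = F; n6 = F; n8 = T; n10 = T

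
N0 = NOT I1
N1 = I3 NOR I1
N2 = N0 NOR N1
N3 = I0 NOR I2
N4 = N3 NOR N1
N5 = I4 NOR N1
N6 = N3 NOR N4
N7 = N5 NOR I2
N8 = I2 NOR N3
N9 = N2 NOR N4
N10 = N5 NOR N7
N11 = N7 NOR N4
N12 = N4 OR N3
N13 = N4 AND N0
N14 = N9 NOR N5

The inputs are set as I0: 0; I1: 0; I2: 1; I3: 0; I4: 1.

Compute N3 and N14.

N3 = 0; N14 = 0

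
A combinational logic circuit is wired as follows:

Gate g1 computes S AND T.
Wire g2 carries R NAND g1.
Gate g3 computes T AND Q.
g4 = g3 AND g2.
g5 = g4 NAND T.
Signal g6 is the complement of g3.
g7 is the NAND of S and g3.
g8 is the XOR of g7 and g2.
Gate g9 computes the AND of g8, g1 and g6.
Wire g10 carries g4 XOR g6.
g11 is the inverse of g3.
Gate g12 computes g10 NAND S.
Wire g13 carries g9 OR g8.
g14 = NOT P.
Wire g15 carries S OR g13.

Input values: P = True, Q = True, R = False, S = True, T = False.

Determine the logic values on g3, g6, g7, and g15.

g1 = S AND T = True AND False = False
g2 = R NAND g1 = False NAND False = True
g3 = T AND Q = False AND True = False
g6 = NOT g3 = NOT False = True
g7 = S NAND g3 = True NAND False = True
g8 = g7 XOR g2 = True XOR True = False
g9 = g8 AND g1 AND g6 = False AND False AND True = False
g13 = g9 OR g8 = False OR False = False
g15 = S OR g13 = True OR False = True

g3 = False, g6 = True, g7 = True, g15 = True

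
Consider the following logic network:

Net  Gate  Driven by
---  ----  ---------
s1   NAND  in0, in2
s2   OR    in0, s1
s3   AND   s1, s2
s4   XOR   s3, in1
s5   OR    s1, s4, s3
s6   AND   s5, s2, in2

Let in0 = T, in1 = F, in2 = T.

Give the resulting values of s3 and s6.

s1 = in0 NAND in2 = T NAND T = F
s2 = in0 OR s1 = T OR F = T
s3 = s1 AND s2 = F AND T = F
s4 = s3 XOR in1 = F XOR F = F
s5 = s1 OR s4 OR s3 = F OR F OR F = F
s6 = s5 AND s2 AND in2 = F AND T AND T = F

s3 = F, s6 = F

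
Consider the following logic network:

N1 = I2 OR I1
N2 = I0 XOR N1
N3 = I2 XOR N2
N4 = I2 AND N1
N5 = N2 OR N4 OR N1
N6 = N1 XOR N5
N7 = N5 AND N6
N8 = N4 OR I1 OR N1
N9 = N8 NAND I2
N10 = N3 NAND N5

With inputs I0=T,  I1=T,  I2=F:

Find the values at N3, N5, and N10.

N3 = F; N5 = T; N10 = T

N1 = I2 OR I1 = F OR T = T
N2 = I0 XOR N1 = T XOR T = F
N3 = I2 XOR N2 = F XOR F = F
N4 = I2 AND N1 = F AND T = F
N5 = N2 OR N4 OR N1 = F OR F OR T = T
N10 = N3 NAND N5 = F NAND T = T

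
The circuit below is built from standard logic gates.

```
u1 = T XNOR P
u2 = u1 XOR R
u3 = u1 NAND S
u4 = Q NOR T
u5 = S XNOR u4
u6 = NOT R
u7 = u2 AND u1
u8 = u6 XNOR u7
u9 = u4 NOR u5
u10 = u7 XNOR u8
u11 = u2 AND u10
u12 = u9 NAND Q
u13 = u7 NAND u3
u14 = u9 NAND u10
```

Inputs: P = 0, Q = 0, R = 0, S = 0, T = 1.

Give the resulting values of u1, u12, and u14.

u1 = 0, u12 = 1, u14 = 1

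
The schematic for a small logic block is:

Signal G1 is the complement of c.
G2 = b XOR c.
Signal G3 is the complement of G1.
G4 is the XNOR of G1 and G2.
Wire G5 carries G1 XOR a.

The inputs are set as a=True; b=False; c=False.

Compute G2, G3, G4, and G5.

G2 = False  G3 = False  G4 = False  G5 = False

G1 = NOT c = NOT False = True
G2 = b XOR c = False XOR False = False
G3 = NOT G1 = NOT True = False
G4 = G1 XNOR G2 = True XNOR False = False
G5 = G1 XOR a = True XOR True = False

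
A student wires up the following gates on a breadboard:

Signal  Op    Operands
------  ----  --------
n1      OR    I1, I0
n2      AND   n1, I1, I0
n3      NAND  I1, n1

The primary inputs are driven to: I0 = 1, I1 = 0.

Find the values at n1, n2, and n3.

n1 = 1, n2 = 0, n3 = 1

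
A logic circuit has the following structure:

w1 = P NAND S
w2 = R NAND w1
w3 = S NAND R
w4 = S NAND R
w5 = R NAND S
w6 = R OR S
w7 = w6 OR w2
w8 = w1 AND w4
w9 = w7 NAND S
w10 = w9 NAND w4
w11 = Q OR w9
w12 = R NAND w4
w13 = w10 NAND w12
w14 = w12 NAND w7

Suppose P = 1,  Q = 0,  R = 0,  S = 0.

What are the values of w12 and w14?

w12 = 1, w14 = 0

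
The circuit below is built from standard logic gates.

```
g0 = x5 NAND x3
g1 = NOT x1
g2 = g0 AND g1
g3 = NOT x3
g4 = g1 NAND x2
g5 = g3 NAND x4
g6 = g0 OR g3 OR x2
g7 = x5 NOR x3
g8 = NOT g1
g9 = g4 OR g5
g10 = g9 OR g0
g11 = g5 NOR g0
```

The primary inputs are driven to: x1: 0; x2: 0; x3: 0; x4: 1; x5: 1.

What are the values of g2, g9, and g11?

g0 = x5 NAND x3 = 1 NAND 0 = 1
g1 = NOT x1 = NOT 0 = 1
g2 = g0 AND g1 = 1 AND 1 = 1
g3 = NOT x3 = NOT 0 = 1
g4 = g1 NAND x2 = 1 NAND 0 = 1
g5 = g3 NAND x4 = 1 NAND 1 = 0
g9 = g4 OR g5 = 1 OR 0 = 1
g11 = g5 NOR g0 = 0 NOR 1 = 0

g2 = 1  g9 = 1  g11 = 0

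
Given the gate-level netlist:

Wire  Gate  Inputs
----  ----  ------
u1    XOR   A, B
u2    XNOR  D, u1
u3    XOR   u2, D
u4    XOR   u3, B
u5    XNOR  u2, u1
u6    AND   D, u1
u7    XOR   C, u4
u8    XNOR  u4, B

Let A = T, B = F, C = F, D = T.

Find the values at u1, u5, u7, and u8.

u1 = A XOR B = T XOR F = T
u2 = D XNOR u1 = T XNOR T = T
u3 = u2 XOR D = T XOR T = F
u4 = u3 XOR B = F XOR F = F
u5 = u2 XNOR u1 = T XNOR T = T
u7 = C XOR u4 = F XOR F = F
u8 = u4 XNOR B = F XNOR F = T

u1 = T, u5 = T, u7 = F, u8 = T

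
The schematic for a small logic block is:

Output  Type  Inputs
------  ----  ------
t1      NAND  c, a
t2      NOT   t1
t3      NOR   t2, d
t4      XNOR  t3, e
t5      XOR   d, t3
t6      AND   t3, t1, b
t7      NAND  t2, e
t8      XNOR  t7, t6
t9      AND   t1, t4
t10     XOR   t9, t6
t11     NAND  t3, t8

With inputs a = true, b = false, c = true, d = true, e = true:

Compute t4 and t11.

t1 = c NAND a = true NAND true = false
t2 = NOT t1 = NOT false = true
t3 = t2 NOR d = true NOR true = false
t4 = t3 XNOR e = false XNOR true = false
t6 = t3 AND t1 AND b = false AND false AND false = false
t7 = t2 NAND e = true NAND true = false
t8 = t7 XNOR t6 = false XNOR false = true
t11 = t3 NAND t8 = false NAND true = true

t4 = false; t11 = true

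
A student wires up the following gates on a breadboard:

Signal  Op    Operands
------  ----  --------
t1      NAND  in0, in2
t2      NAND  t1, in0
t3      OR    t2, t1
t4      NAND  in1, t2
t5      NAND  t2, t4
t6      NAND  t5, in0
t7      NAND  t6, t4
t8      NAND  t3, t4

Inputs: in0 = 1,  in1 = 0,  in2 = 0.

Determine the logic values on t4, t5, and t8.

t1 = in0 NAND in2 = 1 NAND 0 = 1
t2 = t1 NAND in0 = 1 NAND 1 = 0
t3 = t2 OR t1 = 0 OR 1 = 1
t4 = in1 NAND t2 = 0 NAND 0 = 1
t5 = t2 NAND t4 = 0 NAND 1 = 1
t8 = t3 NAND t4 = 1 NAND 1 = 0

t4 = 1, t5 = 1, t8 = 0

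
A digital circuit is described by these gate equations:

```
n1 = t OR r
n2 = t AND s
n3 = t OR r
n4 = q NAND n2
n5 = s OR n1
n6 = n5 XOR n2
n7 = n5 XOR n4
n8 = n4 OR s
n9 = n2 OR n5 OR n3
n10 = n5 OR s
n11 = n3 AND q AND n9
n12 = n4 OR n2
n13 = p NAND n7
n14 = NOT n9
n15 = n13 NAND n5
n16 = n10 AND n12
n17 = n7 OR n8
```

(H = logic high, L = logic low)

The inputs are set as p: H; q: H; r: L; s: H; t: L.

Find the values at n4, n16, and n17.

n4 = H; n16 = H; n17 = H

n1 = t OR r = L OR L = L
n2 = t AND s = L AND H = L
n4 = q NAND n2 = H NAND L = H
n5 = s OR n1 = H OR L = H
n7 = n5 XOR n4 = H XOR H = L
n8 = n4 OR s = H OR H = H
n10 = n5 OR s = H OR H = H
n12 = n4 OR n2 = H OR L = H
n16 = n10 AND n12 = H AND H = H
n17 = n7 OR n8 = L OR H = H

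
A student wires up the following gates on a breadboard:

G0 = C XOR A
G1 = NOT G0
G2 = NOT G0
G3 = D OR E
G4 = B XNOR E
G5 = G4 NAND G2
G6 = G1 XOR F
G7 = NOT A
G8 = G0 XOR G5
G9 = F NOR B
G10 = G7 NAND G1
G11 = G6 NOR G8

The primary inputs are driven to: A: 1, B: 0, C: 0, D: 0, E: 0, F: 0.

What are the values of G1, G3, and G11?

G1 = 0, G3 = 0, G11 = 1

G0 = C XOR A = 0 XOR 1 = 1
G1 = NOT G0 = NOT 1 = 0
G2 = NOT G0 = NOT 1 = 0
G3 = D OR E = 0 OR 0 = 0
G4 = B XNOR E = 0 XNOR 0 = 1
G5 = G4 NAND G2 = 1 NAND 0 = 1
G6 = G1 XOR F = 0 XOR 0 = 0
G8 = G0 XOR G5 = 1 XOR 1 = 0
G11 = G6 NOR G8 = 0 NOR 0 = 1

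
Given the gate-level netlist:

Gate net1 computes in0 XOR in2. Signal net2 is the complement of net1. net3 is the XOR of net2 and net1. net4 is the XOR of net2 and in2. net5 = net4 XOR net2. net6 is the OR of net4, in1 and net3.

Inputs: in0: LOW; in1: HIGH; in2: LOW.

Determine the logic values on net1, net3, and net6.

net1 = LOW, net3 = HIGH, net6 = HIGH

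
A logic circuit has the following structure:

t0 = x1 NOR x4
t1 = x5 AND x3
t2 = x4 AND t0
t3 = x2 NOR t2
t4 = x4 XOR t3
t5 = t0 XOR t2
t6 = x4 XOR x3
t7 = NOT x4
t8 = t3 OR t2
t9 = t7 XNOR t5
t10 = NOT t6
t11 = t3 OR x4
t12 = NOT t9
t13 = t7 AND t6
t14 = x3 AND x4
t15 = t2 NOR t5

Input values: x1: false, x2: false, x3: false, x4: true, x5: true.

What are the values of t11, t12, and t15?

t11 = true  t12 = false  t15 = true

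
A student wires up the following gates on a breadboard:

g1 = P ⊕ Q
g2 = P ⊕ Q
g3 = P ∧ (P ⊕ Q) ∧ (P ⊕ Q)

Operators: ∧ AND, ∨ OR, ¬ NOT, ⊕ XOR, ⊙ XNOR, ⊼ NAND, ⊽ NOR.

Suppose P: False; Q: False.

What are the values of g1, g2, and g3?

g1 = False ⊕ False = False
g2 = False ⊕ False = False
g3 = False ∧ (False ⊕ False) ∧ (False ⊕ False) = False

g1 = False; g2 = False; g3 = False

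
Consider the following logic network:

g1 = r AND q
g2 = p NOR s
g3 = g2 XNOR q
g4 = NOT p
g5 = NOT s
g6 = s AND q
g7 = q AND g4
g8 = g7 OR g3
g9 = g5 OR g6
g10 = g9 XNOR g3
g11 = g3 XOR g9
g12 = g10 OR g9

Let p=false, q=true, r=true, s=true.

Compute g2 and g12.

g2 = false  g12 = true

g2 = p NOR s = false NOR true = false
g3 = g2 XNOR q = false XNOR true = false
g5 = NOT s = NOT true = false
g6 = s AND q = true AND true = true
g9 = g5 OR g6 = false OR true = true
g10 = g9 XNOR g3 = true XNOR false = false
g12 = g10 OR g9 = false OR true = true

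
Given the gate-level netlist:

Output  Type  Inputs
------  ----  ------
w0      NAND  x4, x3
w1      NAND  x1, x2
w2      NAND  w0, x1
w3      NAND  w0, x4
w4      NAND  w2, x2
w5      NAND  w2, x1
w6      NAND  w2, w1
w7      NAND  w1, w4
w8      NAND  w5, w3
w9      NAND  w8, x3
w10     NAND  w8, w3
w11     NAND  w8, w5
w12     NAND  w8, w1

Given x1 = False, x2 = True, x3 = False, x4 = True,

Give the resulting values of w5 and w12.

w0 = x4 NAND x3 = True NAND False = True
w1 = x1 NAND x2 = False NAND True = True
w2 = w0 NAND x1 = True NAND False = True
w3 = w0 NAND x4 = True NAND True = False
w5 = w2 NAND x1 = True NAND False = True
w8 = w5 NAND w3 = True NAND False = True
w12 = w8 NAND w1 = True NAND True = False

w5 = True, w12 = False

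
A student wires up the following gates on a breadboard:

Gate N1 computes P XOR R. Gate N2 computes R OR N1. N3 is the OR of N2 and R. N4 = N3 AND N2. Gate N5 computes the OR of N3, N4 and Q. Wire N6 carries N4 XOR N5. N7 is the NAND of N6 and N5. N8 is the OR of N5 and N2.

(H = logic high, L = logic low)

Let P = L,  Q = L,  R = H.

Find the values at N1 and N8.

N1 = P XOR R = L XOR H = H
N2 = R OR N1 = H OR H = H
N3 = N2 OR R = H OR H = H
N4 = N3 AND N2 = H AND H = H
N5 = N3 OR N4 OR Q = H OR H OR L = H
N8 = N5 OR N2 = H OR H = H

N1 = H, N8 = H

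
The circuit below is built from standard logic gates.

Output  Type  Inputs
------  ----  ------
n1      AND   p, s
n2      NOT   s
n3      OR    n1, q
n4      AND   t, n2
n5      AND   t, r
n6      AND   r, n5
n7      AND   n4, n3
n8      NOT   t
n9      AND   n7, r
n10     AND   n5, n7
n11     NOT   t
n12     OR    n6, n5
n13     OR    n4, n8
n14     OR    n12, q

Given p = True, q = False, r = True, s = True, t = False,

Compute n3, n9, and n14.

n1 = p AND s = True AND True = True
n2 = NOT s = NOT True = False
n3 = n1 OR q = True OR False = True
n4 = t AND n2 = False AND False = False
n5 = t AND r = False AND True = False
n6 = r AND n5 = True AND False = False
n7 = n4 AND n3 = False AND True = False
n9 = n7 AND r = False AND True = False
n12 = n6 OR n5 = False OR False = False
n14 = n12 OR q = False OR False = False

n3 = True  n9 = False  n14 = False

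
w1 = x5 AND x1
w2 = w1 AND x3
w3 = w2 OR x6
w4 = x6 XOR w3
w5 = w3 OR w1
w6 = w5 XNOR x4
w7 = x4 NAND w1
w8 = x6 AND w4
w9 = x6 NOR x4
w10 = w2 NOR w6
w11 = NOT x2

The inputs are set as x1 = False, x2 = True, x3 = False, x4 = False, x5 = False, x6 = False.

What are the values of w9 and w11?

w9 = True; w11 = False

w9 = x6 NOR x4 = False NOR False = True
w11 = NOT x2 = NOT True = False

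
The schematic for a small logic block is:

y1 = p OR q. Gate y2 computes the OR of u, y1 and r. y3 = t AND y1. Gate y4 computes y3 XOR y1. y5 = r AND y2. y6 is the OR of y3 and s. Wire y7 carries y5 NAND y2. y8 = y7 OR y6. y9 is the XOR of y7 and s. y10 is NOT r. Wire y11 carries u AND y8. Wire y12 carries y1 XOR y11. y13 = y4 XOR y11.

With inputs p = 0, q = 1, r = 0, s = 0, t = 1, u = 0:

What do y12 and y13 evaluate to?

y1 = p OR q = 0 OR 1 = 1
y2 = u OR y1 OR r = 0 OR 1 OR 0 = 1
y3 = t AND y1 = 1 AND 1 = 1
y4 = y3 XOR y1 = 1 XOR 1 = 0
y5 = r AND y2 = 0 AND 1 = 0
y6 = y3 OR s = 1 OR 0 = 1
y7 = y5 NAND y2 = 0 NAND 1 = 1
y8 = y7 OR y6 = 1 OR 1 = 1
y11 = u AND y8 = 0 AND 1 = 0
y12 = y1 XOR y11 = 1 XOR 0 = 1
y13 = y4 XOR y11 = 0 XOR 0 = 0

y12 = 1  y13 = 0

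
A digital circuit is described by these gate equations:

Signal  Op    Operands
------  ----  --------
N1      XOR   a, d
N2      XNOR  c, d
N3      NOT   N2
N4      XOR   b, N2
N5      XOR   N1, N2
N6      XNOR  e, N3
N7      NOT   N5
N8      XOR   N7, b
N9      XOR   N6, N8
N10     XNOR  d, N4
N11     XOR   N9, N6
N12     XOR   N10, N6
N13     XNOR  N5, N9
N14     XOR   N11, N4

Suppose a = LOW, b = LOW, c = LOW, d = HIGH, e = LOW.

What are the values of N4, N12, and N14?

N4 = LOW  N12 = LOW  N14 = LOW

N1 = a XOR d = LOW XOR HIGH = HIGH
N2 = c XNOR d = LOW XNOR HIGH = LOW
N3 = NOT N2 = NOT LOW = HIGH
N4 = b XOR N2 = LOW XOR LOW = LOW
N5 = N1 XOR N2 = HIGH XOR LOW = HIGH
N6 = e XNOR N3 = LOW XNOR HIGH = LOW
N7 = NOT N5 = NOT HIGH = LOW
N8 = N7 XOR b = LOW XOR LOW = LOW
N9 = N6 XOR N8 = LOW XOR LOW = LOW
N10 = d XNOR N4 = HIGH XNOR LOW = LOW
N11 = N9 XOR N6 = LOW XOR LOW = LOW
N12 = N10 XOR N6 = LOW XOR LOW = LOW
N14 = N11 XOR N4 = LOW XOR LOW = LOW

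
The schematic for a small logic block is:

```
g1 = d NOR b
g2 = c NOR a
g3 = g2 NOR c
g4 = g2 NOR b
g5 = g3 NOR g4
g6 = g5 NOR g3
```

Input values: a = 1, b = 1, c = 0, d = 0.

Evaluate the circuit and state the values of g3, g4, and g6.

g2 = c NOR a = 0 NOR 1 = 0
g3 = g2 NOR c = 0 NOR 0 = 1
g4 = g2 NOR b = 0 NOR 1 = 0
g5 = g3 NOR g4 = 1 NOR 0 = 0
g6 = g5 NOR g3 = 0 NOR 1 = 0

g3 = 1, g4 = 0, g6 = 0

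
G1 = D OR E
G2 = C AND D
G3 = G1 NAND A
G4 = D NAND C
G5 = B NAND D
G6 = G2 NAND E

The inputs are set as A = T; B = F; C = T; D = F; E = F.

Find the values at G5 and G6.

G2 = C AND D = T AND F = F
G5 = B NAND D = F NAND F = T
G6 = G2 NAND E = F NAND F = T

G5 = T, G6 = T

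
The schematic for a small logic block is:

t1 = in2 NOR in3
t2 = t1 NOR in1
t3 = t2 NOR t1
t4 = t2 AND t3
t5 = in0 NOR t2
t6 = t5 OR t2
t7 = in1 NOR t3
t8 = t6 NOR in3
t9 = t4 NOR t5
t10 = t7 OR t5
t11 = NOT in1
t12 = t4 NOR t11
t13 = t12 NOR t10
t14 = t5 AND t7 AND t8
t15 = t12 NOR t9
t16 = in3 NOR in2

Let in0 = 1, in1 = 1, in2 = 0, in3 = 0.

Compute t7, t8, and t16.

t1 = in2 NOR in3 = 0 NOR 0 = 1
t2 = t1 NOR in1 = 1 NOR 1 = 0
t3 = t2 NOR t1 = 0 NOR 1 = 0
t5 = in0 NOR t2 = 1 NOR 0 = 0
t6 = t5 OR t2 = 0 OR 0 = 0
t7 = in1 NOR t3 = 1 NOR 0 = 0
t8 = t6 NOR in3 = 0 NOR 0 = 1
t16 = in3 NOR in2 = 0 NOR 0 = 1

t7 = 0, t8 = 1, t16 = 1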